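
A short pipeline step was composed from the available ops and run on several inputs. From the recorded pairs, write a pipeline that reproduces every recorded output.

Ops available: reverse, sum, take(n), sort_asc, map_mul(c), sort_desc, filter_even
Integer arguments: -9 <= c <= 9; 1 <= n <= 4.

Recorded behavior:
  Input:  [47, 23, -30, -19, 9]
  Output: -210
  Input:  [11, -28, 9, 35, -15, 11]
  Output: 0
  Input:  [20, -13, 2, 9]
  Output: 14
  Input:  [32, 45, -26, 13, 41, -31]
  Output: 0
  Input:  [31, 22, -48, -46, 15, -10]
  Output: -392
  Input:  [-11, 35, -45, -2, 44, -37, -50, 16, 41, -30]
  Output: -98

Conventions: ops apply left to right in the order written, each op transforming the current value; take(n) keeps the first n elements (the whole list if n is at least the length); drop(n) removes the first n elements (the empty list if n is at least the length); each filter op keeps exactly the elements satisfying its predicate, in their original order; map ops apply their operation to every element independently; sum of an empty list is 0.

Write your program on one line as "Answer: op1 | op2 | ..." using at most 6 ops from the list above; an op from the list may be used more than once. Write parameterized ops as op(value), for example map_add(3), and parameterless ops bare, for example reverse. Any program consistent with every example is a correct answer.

reverse | take(3) | filter_even | sort_desc | map_mul(7) | sum

Check, running the answer program on each example:
  [47, 23, -30, -19, 9] -> [9, -19, -30, 23, 47] -> [9, -19, -30] -> [-30] -> [-30] -> [-210] -> -210
  [11, -28, 9, 35, -15, 11] -> [11, -15, 35, 9, -28, 11] -> [11, -15, 35] -> [] -> [] -> [] -> 0
  [20, -13, 2, 9] -> [9, 2, -13, 20] -> [9, 2, -13] -> [2] -> [2] -> [14] -> 14
  [32, 45, -26, 13, 41, -31] -> [-31, 41, 13, -26, 45, 32] -> [-31, 41, 13] -> [] -> [] -> [] -> 0
  [31, 22, -48, -46, 15, -10] -> [-10, 15, -46, -48, 22, 31] -> [-10, 15, -46] -> [-10, -46] -> [-10, -46] -> [-70, -322] -> -392
  [-11, 35, -45, -2, 44, -37, -50, 16, 41, -30] -> [-30, 41, 16, -50, -37, 44, -2, -45, 35, -11] -> [-30, 41, 16] -> [-30, 16] -> [16, -30] -> [112, -210] -> -98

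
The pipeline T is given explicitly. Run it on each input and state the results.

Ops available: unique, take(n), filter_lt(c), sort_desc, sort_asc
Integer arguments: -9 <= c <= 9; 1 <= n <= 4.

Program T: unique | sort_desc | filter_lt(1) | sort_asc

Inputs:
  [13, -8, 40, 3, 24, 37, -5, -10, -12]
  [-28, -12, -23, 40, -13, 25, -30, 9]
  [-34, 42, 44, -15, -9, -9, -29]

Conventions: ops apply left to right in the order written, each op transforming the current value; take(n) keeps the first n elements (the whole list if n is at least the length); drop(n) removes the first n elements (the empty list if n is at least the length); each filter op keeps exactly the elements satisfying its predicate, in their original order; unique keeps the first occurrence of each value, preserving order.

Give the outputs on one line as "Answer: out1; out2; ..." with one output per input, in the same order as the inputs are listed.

[-12, -10, -8, -5]; [-30, -28, -23, -13, -12]; [-34, -29, -15, -9]

Execution, op by op:
  [13, -8, 40, 3, 24, 37, -5, -10, -12] -> [13, -8, 40, 3, 24, 37, -5, -10, -12] -> [40, 37, 24, 13, 3, -5, -8, -10, -12] -> [-5, -8, -10, -12] -> [-12, -10, -8, -5]
  [-28, -12, -23, 40, -13, 25, -30, 9] -> [-28, -12, -23, 40, -13, 25, -30, 9] -> [40, 25, 9, -12, -13, -23, -28, -30] -> [-12, -13, -23, -28, -30] -> [-30, -28, -23, -13, -12]
  [-34, 42, 44, -15, -9, -9, -29] -> [-34, 42, 44, -15, -9, -29] -> [44, 42, -9, -15, -29, -34] -> [-9, -15, -29, -34] -> [-34, -29, -15, -9]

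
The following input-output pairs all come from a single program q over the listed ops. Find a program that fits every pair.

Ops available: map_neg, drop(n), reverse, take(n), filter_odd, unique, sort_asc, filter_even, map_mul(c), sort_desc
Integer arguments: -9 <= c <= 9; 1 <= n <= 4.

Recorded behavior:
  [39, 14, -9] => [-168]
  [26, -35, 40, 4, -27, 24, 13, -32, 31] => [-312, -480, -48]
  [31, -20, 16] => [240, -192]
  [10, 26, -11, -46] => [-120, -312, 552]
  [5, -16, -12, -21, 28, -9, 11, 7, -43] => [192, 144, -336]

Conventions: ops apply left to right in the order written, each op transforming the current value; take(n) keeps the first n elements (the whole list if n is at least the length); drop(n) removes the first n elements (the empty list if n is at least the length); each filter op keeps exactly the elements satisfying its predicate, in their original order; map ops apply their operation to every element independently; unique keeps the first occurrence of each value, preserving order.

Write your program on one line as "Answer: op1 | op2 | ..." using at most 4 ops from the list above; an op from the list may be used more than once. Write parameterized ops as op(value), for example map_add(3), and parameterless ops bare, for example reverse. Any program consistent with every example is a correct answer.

filter_even | map_mul(-6) | map_mul(2) | take(3)

Check, running the answer program on each example:
  [39, 14, -9] -> [14] -> [-84] -> [-168] -> [-168]
  [26, -35, 40, 4, -27, 24, 13, -32, 31] -> [26, 40, 4, 24, -32] -> [-156, -240, -24, -144, 192] -> [-312, -480, -48, -288, 384] -> [-312, -480, -48]
  [31, -20, 16] -> [-20, 16] -> [120, -96] -> [240, -192] -> [240, -192]
  [10, 26, -11, -46] -> [10, 26, -46] -> [-60, -156, 276] -> [-120, -312, 552] -> [-120, -312, 552]
  [5, -16, -12, -21, 28, -9, 11, 7, -43] -> [-16, -12, 28] -> [96, 72, -168] -> [192, 144, -336] -> [192, 144, -336]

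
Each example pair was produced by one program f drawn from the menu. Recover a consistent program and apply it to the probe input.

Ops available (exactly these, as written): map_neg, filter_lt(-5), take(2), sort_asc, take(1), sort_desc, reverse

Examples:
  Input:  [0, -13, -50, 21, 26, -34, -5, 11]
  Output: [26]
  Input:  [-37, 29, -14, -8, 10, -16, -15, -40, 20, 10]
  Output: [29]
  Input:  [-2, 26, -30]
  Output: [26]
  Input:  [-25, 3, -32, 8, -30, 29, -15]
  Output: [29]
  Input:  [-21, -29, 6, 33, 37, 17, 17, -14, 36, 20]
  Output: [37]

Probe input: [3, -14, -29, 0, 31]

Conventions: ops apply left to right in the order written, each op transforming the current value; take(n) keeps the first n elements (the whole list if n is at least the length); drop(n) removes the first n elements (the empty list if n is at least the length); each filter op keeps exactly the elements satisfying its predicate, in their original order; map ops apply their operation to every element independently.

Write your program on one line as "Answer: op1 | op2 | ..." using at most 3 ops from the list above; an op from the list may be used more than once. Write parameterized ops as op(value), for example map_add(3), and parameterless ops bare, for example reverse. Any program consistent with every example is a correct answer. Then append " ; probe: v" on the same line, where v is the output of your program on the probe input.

reverse | sort_desc | take(1) ; probe: [31]

Check, running the answer program on each example:
  [0, -13, -50, 21, 26, -34, -5, 11] -> [11, -5, -34, 26, 21, -50, -13, 0] -> [26, 21, 11, 0, -5, -13, -34, -50] -> [26]
  [-37, 29, -14, -8, 10, -16, -15, -40, 20, 10] -> [10, 20, -40, -15, -16, 10, -8, -14, 29, -37] -> [29, 20, 10, 10, -8, -14, -15, -16, -37, -40] -> [29]
  [-2, 26, -30] -> [-30, 26, -2] -> [26, -2, -30] -> [26]
  [-25, 3, -32, 8, -30, 29, -15] -> [-15, 29, -30, 8, -32, 3, -25] -> [29, 8, 3, -15, -25, -30, -32] -> [29]
  [-21, -29, 6, 33, 37, 17, 17, -14, 36, 20] -> [20, 36, -14, 17, 17, 37, 33, 6, -29, -21] -> [37, 36, 33, 20, 17, 17, 6, -14, -21, -29] -> [37]
  probe: [3, -14, -29, 0, 31] -> [31, 0, -29, -14, 3] -> [31, 3, 0, -14, -29] -> [31]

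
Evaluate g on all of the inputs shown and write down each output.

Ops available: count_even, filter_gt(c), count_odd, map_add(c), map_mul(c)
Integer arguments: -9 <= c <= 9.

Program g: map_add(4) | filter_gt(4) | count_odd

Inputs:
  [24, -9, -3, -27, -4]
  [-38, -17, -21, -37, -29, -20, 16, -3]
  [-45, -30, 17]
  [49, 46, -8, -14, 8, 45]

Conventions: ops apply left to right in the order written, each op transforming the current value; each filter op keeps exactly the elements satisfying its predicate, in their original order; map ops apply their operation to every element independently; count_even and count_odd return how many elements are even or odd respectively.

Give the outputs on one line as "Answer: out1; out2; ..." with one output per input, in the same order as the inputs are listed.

0; 0; 1; 2

Execution, op by op:
  [24, -9, -3, -27, -4] -> [28, -5, 1, -23, 0] -> [28] -> 0
  [-38, -17, -21, -37, -29, -20, 16, -3] -> [-34, -13, -17, -33, -25, -16, 20, 1] -> [20] -> 0
  [-45, -30, 17] -> [-41, -26, 21] -> [21] -> 1
  [49, 46, -8, -14, 8, 45] -> [53, 50, -4, -10, 12, 49] -> [53, 50, 12, 49] -> 2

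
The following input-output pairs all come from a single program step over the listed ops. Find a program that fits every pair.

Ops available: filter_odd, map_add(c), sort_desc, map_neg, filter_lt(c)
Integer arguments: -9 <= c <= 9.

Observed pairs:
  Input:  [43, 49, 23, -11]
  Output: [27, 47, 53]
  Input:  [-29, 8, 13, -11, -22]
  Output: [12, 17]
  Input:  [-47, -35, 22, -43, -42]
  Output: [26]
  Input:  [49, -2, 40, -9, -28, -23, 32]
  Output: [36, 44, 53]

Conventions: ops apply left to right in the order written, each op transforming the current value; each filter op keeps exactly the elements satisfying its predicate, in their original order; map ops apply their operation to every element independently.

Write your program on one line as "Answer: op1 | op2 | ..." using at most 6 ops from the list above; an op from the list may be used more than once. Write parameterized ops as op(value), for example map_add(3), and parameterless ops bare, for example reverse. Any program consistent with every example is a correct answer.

map_neg | filter_lt(-3) | map_add(-4) | sort_desc | map_neg

Check, running the answer program on each example:
  [43, 49, 23, -11] -> [-43, -49, -23, 11] -> [-43, -49, -23] -> [-47, -53, -27] -> [-27, -47, -53] -> [27, 47, 53]
  [-29, 8, 13, -11, -22] -> [29, -8, -13, 11, 22] -> [-8, -13] -> [-12, -17] -> [-12, -17] -> [12, 17]
  [-47, -35, 22, -43, -42] -> [47, 35, -22, 43, 42] -> [-22] -> [-26] -> [-26] -> [26]
  [49, -2, 40, -9, -28, -23, 32] -> [-49, 2, -40, 9, 28, 23, -32] -> [-49, -40, -32] -> [-53, -44, -36] -> [-36, -44, -53] -> [36, 44, 53]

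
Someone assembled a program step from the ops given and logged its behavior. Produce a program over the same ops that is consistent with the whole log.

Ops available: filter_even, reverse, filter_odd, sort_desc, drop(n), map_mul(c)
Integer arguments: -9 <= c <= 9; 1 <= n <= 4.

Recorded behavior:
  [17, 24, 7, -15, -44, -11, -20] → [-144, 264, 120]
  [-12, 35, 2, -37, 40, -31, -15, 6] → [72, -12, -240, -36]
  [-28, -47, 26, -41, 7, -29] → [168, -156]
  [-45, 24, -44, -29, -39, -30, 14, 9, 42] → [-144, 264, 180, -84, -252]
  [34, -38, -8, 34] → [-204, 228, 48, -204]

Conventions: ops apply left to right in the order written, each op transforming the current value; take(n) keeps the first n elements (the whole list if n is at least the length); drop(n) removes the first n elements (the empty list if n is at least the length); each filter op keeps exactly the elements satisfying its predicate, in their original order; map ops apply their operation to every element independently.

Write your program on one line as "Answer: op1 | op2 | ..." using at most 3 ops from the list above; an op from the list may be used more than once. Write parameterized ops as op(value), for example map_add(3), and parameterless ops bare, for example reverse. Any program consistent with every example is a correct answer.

filter_even | map_mul(-6)

Check, running the answer program on each example:
  [17, 24, 7, -15, -44, -11, -20] -> [24, -44, -20] -> [-144, 264, 120]
  [-12, 35, 2, -37, 40, -31, -15, 6] -> [-12, 2, 40, 6] -> [72, -12, -240, -36]
  [-28, -47, 26, -41, 7, -29] -> [-28, 26] -> [168, -156]
  [-45, 24, -44, -29, -39, -30, 14, 9, 42] -> [24, -44, -30, 14, 42] -> [-144, 264, 180, -84, -252]
  [34, -38, -8, 34] -> [34, -38, -8, 34] -> [-204, 228, 48, -204]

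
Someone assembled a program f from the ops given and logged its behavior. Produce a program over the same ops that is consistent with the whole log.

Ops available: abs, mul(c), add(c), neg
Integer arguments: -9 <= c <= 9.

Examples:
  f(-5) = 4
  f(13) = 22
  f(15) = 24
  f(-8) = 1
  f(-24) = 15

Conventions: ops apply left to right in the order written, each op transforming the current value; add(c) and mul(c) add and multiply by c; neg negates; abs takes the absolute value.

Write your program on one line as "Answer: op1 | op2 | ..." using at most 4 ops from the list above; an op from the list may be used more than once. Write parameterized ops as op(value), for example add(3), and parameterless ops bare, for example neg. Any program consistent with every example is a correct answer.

add(4) | add(5) | abs

Check, running the answer program on each example:
  -5 -> -1 -> 4 -> 4
  13 -> 17 -> 22 -> 22
  15 -> 19 -> 24 -> 24
  -8 -> -4 -> 1 -> 1
  -24 -> -20 -> -15 -> 15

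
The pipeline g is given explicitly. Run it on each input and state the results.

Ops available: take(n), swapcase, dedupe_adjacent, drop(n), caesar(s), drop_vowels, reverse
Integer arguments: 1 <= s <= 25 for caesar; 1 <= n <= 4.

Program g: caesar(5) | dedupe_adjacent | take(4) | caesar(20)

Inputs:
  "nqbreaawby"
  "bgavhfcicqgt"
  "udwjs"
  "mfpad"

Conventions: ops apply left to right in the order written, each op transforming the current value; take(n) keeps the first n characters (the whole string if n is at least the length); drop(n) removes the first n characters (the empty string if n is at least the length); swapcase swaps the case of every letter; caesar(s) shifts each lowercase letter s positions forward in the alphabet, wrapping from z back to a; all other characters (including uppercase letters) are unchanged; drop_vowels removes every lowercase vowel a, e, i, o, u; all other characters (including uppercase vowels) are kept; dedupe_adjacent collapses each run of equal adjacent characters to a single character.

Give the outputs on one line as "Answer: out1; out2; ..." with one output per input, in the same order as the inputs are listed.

"mpaq"; "afzu"; "tcvi"; "leoz"

Execution, op by op:
  "nqbreaawby" -> "svgwjffbgd" -> "svgwjfbgd" -> "svgw" -> "mpaq"
  "bgavhfcicqgt" -> "glfamkhnhvly" -> "glfamkhnhvly" -> "glfa" -> "afzu"
  "udwjs" -> "zibox" -> "zibox" -> "zibo" -> "tcvi"
  "mfpad" -> "rkufi" -> "rkufi" -> "rkuf" -> "leoz"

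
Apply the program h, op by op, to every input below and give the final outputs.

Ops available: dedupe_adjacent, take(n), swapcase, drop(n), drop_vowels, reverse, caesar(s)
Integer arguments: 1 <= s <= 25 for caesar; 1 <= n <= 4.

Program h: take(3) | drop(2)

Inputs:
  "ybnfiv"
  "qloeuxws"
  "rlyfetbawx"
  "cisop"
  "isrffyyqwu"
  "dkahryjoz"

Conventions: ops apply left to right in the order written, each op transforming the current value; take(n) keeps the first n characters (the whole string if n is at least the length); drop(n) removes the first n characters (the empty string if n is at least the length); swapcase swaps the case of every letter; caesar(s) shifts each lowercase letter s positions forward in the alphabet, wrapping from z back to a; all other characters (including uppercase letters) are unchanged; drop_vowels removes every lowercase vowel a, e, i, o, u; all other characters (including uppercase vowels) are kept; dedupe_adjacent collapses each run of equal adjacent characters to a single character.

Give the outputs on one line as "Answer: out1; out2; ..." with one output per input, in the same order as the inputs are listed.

"n"; "o"; "y"; "s"; "r"; "a"

Execution, op by op:
  "ybnfiv" -> "ybn" -> "n"
  "qloeuxws" -> "qlo" -> "o"
  "rlyfetbawx" -> "rly" -> "y"
  "cisop" -> "cis" -> "s"
  "isrffyyqwu" -> "isr" -> "r"
  "dkahryjoz" -> "dka" -> "a"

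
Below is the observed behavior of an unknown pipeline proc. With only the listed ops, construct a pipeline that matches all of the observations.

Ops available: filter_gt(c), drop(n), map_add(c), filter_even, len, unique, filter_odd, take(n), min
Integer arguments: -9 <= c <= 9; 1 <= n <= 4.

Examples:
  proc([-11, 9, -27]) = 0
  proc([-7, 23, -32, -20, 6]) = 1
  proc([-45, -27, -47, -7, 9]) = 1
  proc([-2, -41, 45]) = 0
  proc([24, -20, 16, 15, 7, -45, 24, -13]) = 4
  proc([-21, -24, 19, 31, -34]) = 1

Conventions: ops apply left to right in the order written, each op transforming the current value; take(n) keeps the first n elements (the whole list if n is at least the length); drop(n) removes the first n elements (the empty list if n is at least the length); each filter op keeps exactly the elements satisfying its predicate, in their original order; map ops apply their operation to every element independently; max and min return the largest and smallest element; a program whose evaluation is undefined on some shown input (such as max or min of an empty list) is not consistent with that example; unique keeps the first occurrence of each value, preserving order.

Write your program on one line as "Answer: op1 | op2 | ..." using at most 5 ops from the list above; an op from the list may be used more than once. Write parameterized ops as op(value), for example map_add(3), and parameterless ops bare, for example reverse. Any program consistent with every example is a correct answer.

map_add(4) | drop(4) | map_add(4) | len

Check, running the answer program on each example:
  [-11, 9, -27] -> [-7, 13, -23] -> [] -> [] -> 0
  [-7, 23, -32, -20, 6] -> [-3, 27, -28, -16, 10] -> [10] -> [14] -> 1
  [-45, -27, -47, -7, 9] -> [-41, -23, -43, -3, 13] -> [13] -> [17] -> 1
  [-2, -41, 45] -> [2, -37, 49] -> [] -> [] -> 0
  [24, -20, 16, 15, 7, -45, 24, -13] -> [28, -16, 20, 19, 11, -41, 28, -9] -> [11, -41, 28, -9] -> [15, -37, 32, -5] -> 4
  [-21, -24, 19, 31, -34] -> [-17, -20, 23, 35, -30] -> [-30] -> [-26] -> 1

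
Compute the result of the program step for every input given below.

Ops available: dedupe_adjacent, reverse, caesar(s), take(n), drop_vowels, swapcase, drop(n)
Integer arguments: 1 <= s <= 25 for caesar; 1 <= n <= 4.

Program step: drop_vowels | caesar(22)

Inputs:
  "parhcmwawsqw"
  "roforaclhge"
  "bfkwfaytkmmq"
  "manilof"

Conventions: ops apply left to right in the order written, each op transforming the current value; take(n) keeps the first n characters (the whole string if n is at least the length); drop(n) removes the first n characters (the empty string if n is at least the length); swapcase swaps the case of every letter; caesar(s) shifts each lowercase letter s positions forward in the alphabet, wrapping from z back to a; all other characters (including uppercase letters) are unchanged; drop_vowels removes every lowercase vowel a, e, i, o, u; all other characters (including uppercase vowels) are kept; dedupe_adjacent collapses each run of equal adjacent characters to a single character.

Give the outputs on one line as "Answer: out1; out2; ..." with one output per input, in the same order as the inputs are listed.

"lndyissoms"; "nbnyhdc"; "xbgsbupgiim"; "ijhb"

Execution, op by op:
  "parhcmwawsqw" -> "prhcmwwsqw" -> "lndyissoms"
  "roforaclhge" -> "rfrclhg" -> "nbnyhdc"
  "bfkwfaytkmmq" -> "bfkwfytkmmq" -> "xbgsbupgiim"
  "manilof" -> "mnlf" -> "ijhb"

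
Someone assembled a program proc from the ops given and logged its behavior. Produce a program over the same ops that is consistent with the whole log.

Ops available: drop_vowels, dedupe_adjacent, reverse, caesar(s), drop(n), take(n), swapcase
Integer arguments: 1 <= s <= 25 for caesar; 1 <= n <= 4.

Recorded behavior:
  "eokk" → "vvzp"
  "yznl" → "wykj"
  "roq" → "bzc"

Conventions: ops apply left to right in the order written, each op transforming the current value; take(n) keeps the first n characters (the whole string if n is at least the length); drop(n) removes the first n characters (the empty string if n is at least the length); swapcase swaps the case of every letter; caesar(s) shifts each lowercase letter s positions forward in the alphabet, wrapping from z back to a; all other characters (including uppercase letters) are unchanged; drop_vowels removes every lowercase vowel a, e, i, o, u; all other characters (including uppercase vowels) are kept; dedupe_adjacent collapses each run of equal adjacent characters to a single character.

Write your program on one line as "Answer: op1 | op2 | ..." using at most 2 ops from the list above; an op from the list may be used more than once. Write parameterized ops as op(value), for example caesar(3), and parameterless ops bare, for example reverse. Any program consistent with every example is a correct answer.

reverse | caesar(11)

Check, running the answer program on each example:
  "eokk" -> "kkoe" -> "vvzp"
  "yznl" -> "lnzy" -> "wykj"
  "roq" -> "qor" -> "bzc"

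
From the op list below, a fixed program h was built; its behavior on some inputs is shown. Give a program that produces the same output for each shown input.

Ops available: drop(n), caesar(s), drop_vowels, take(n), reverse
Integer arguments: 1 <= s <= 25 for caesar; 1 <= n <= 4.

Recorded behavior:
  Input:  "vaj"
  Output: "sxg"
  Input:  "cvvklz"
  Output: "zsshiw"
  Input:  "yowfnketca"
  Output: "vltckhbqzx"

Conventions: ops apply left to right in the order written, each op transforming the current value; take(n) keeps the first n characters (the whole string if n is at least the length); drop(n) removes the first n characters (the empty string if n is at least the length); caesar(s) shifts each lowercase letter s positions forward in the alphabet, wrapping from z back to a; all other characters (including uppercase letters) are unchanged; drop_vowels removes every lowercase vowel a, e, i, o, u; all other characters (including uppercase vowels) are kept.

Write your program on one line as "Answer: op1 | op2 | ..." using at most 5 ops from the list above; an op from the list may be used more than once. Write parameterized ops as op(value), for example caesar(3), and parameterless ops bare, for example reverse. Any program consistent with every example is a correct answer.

reverse | caesar(22) | caesar(15) | reverse | caesar(12)

Check, running the answer program on each example:
  "vaj" -> "jav" -> "fwr" -> "ulg" -> "glu" -> "sxg"
  "cvvklz" -> "zlkvvc" -> "vhgrry" -> "kwvggn" -> "nggvwk" -> "zsshiw"
  "yowfnketca" -> "acteknfwoy" -> "wypagjbsku" -> "lnepvyqhzj" -> "jzhqyvpenl" -> "vltckhbqzx"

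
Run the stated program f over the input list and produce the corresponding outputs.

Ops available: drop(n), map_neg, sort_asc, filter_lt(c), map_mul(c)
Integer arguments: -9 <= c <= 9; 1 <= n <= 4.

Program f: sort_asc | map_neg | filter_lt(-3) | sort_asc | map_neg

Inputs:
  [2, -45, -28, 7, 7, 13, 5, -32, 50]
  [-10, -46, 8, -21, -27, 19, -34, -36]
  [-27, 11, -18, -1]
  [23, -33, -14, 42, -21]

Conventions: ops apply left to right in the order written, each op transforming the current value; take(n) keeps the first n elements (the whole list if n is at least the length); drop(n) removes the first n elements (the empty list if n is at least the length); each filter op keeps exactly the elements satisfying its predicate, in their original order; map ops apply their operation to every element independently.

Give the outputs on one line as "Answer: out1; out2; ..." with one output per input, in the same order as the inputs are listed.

Execution, op by op:
  [2, -45, -28, 7, 7, 13, 5, -32, 50] -> [-45, -32, -28, 2, 5, 7, 7, 13, 50] -> [45, 32, 28, -2, -5, -7, -7, -13, -50] -> [-5, -7, -7, -13, -50] -> [-50, -13, -7, -7, -5] -> [50, 13, 7, 7, 5]
  [-10, -46, 8, -21, -27, 19, -34, -36] -> [-46, -36, -34, -27, -21, -10, 8, 19] -> [46, 36, 34, 27, 21, 10, -8, -19] -> [-8, -19] -> [-19, -8] -> [19, 8]
  [-27, 11, -18, -1] -> [-27, -18, -1, 11] -> [27, 18, 1, -11] -> [-11] -> [-11] -> [11]
  [23, -33, -14, 42, -21] -> [-33, -21, -14, 23, 42] -> [33, 21, 14, -23, -42] -> [-23, -42] -> [-42, -23] -> [42, 23]

[50, 13, 7, 7, 5]; [19, 8]; [11]; [42, 23]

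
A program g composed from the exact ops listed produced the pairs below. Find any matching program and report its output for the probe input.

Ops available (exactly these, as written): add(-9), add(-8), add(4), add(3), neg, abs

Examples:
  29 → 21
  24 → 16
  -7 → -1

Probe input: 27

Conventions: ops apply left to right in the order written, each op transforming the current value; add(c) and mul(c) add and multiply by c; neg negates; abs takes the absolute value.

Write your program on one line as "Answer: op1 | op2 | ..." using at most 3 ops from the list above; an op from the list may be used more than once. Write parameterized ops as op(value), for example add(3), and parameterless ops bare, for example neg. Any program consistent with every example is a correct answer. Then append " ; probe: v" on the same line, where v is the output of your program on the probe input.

abs | add(-8) ; probe: 19

Check, running the answer program on each example:
  29 -> 29 -> 21
  24 -> 24 -> 16
  -7 -> 7 -> -1
  probe: 27 -> 27 -> 19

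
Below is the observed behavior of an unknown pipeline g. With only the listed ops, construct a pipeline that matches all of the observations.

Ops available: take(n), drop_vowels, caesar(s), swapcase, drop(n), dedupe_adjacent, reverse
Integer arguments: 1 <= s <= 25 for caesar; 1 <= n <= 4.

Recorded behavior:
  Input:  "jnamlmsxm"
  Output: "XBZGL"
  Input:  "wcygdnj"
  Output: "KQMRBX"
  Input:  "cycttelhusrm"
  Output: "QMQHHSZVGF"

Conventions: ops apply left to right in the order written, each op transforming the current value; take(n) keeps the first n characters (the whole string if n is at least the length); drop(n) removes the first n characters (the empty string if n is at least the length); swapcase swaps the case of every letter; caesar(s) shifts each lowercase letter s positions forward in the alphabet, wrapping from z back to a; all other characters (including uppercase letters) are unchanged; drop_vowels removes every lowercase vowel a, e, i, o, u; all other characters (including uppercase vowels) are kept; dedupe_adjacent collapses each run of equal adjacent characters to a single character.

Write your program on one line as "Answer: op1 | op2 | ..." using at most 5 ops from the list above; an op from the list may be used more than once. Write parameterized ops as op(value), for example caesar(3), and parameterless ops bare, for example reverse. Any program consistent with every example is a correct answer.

caesar(14) | drop_vowels | reverse | swapcase | reverse

Check, running the answer program on each example:
  "jnamlmsxm" -> "xboazagla" -> "xbzgl" -> "lgzbx" -> "LGZBX" -> "XBZGL"
  "wcygdnj" -> "kqmurbx" -> "kqmrbx" -> "xbrmqk" -> "XBRMQK" -> "KQMRBX"
  "cycttelhusrm" -> "qmqhhszvigfa" -> "qmqhhszvgf" -> "fgvzshhqmq" -> "FGVZSHHQMQ" -> "QMQHHSZVGF"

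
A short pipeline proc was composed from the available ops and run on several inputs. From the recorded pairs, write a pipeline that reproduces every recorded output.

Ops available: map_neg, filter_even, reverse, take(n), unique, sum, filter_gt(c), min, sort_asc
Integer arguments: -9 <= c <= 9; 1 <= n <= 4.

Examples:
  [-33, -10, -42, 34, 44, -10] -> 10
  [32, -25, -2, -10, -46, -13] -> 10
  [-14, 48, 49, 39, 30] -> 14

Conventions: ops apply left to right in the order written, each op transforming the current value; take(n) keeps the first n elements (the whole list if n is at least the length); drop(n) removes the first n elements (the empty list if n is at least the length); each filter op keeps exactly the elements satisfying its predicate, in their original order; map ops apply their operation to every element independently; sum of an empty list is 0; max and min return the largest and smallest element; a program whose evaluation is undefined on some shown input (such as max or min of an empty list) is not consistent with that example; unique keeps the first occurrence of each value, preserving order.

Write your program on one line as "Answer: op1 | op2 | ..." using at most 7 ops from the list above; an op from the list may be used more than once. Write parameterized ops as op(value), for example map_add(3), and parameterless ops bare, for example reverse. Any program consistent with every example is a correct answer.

reverse | sort_asc | map_neg | filter_gt(9) | unique | min

Check, running the answer program on each example:
  [-33, -10, -42, 34, 44, -10] -> [-10, 44, 34, -42, -10, -33] -> [-42, -33, -10, -10, 34, 44] -> [42, 33, 10, 10, -34, -44] -> [42, 33, 10, 10] -> [42, 33, 10] -> 10
  [32, -25, -2, -10, -46, -13] -> [-13, -46, -10, -2, -25, 32] -> [-46, -25, -13, -10, -2, 32] -> [46, 25, 13, 10, 2, -32] -> [46, 25, 13, 10] -> [46, 25, 13, 10] -> 10
  [-14, 48, 49, 39, 30] -> [30, 39, 49, 48, -14] -> [-14, 30, 39, 48, 49] -> [14, -30, -39, -48, -49] -> [14] -> [14] -> 14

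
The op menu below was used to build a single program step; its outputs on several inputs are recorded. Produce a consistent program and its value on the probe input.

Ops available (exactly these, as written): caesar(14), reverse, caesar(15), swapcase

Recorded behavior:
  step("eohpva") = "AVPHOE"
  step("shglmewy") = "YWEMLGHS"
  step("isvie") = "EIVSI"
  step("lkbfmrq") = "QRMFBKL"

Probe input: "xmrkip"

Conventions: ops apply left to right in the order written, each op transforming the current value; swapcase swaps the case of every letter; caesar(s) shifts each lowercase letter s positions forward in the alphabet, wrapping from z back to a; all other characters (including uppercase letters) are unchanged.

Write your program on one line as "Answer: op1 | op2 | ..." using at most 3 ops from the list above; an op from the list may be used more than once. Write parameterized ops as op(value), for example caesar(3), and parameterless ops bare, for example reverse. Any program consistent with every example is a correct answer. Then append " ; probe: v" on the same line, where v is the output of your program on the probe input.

reverse | swapcase ; probe: "PIKRMX"

Check, running the answer program on each example:
  "eohpva" -> "avphoe" -> "AVPHOE"
  "shglmewy" -> "ywemlghs" -> "YWEMLGHS"
  "isvie" -> "eivsi" -> "EIVSI"
  "lkbfmrq" -> "qrmfbkl" -> "QRMFBKL"
  probe: "xmrkip" -> "pikrmx" -> "PIKRMX"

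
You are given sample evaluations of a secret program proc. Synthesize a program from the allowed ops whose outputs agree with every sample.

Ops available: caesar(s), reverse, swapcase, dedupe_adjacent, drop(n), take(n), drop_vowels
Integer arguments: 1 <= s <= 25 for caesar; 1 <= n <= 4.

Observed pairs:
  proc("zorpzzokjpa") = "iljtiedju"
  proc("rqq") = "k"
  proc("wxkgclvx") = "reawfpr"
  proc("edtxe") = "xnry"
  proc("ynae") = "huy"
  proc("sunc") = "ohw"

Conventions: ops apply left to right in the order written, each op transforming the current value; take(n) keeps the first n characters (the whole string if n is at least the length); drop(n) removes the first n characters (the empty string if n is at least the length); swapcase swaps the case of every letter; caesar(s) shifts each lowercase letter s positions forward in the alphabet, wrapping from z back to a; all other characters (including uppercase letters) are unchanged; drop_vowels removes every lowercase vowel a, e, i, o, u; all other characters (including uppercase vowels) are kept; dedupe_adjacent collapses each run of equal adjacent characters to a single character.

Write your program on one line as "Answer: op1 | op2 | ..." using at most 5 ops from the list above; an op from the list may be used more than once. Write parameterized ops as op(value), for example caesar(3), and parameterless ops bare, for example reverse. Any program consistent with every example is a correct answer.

caesar(14) | drop(1) | dedupe_adjacent | caesar(6)

Check, running the answer program on each example:
  "zorpzzokjpa" -> "ncfdnncyxdo" -> "cfdnncyxdo" -> "cfdncyxdo" -> "iljtiedju"
  "rqq" -> "fee" -> "ee" -> "e" -> "k"
  "wxkgclvx" -> "klyuqzjl" -> "lyuqzjl" -> "lyuqzjl" -> "reawfpr"
  "edtxe" -> "srhls" -> "rhls" -> "rhls" -> "xnry"
  "ynae" -> "mbos" -> "bos" -> "bos" -> "huy"
  "sunc" -> "gibq" -> "ibq" -> "ibq" -> "ohw"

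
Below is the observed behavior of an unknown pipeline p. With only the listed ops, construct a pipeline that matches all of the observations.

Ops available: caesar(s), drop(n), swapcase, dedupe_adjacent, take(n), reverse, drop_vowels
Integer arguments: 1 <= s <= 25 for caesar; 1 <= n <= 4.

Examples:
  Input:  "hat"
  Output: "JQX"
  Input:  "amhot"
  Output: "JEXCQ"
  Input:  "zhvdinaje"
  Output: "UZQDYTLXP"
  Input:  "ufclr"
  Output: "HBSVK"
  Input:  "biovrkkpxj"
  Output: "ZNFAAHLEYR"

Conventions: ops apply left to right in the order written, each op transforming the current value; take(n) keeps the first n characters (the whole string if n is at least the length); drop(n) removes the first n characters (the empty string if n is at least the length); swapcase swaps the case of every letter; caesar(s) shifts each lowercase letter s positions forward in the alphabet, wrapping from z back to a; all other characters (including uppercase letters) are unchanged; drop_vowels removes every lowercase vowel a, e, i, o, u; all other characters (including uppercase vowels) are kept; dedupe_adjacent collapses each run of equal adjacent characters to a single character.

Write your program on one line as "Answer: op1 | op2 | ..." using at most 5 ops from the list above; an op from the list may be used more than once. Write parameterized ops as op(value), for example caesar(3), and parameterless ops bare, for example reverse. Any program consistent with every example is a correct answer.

reverse | caesar(2) | caesar(14) | swapcase

Check, running the answer program on each example:
  "hat" -> "tah" -> "vcj" -> "jqx" -> "JQX"
  "amhot" -> "tohma" -> "vqjoc" -> "jexcq" -> "JEXCQ"
  "zhvdinaje" -> "ejanidvhz" -> "glcpkfxjb" -> "uzqdytlxp" -> "UZQDYTLXP"
  "ufclr" -> "rlcfu" -> "tnehw" -> "hbsvk" -> "HBSVK"
  "biovrkkpxj" -> "jxpkkrvoib" -> "lzrmmtxqkd" -> "znfaahleyr" -> "ZNFAAHLEYR"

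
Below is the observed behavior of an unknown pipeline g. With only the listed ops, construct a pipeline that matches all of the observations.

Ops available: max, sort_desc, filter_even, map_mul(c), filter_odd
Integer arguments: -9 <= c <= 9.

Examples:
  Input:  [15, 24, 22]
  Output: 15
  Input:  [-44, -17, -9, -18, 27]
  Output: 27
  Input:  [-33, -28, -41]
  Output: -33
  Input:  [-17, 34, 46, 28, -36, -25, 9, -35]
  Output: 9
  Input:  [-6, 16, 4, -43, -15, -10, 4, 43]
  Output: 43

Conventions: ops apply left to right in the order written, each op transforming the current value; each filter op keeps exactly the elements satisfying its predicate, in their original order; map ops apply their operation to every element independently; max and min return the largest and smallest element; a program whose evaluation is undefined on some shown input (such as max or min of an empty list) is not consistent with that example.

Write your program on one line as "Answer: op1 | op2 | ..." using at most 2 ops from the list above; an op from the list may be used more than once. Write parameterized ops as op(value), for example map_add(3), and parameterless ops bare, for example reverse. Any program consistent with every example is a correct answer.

filter_odd | max

Check, running the answer program on each example:
  [15, 24, 22] -> [15] -> 15
  [-44, -17, -9, -18, 27] -> [-17, -9, 27] -> 27
  [-33, -28, -41] -> [-33, -41] -> -33
  [-17, 34, 46, 28, -36, -25, 9, -35] -> [-17, -25, 9, -35] -> 9
  [-6, 16, 4, -43, -15, -10, 4, 43] -> [-43, -15, 43] -> 43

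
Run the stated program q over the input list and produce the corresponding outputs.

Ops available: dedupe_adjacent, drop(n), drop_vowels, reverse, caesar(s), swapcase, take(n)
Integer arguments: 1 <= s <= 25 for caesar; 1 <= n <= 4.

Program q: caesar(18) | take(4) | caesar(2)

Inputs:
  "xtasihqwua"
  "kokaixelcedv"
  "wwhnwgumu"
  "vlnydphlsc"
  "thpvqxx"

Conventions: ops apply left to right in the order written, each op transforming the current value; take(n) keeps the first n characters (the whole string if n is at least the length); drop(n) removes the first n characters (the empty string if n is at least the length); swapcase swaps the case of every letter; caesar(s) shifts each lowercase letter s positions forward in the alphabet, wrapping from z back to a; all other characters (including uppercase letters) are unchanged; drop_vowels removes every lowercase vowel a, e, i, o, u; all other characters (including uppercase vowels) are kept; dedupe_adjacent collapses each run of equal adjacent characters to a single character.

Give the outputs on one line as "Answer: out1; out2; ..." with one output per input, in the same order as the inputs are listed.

"rnum"; "eieu"; "qqbh"; "pfhs"; "nbjp"

Execution, op by op:
  "xtasihqwua" -> "plskazioms" -> "plsk" -> "rnum"
  "kokaixelcedv" -> "cgcsapwduwvn" -> "cgcs" -> "eieu"
  "wwhnwgumu" -> "oozfoymem" -> "oozf" -> "qqbh"
  "vlnydphlsc" -> "ndfqvhzdku" -> "ndfq" -> "pfhs"
  "thpvqxx" -> "lzhnipp" -> "lzhn" -> "nbjp"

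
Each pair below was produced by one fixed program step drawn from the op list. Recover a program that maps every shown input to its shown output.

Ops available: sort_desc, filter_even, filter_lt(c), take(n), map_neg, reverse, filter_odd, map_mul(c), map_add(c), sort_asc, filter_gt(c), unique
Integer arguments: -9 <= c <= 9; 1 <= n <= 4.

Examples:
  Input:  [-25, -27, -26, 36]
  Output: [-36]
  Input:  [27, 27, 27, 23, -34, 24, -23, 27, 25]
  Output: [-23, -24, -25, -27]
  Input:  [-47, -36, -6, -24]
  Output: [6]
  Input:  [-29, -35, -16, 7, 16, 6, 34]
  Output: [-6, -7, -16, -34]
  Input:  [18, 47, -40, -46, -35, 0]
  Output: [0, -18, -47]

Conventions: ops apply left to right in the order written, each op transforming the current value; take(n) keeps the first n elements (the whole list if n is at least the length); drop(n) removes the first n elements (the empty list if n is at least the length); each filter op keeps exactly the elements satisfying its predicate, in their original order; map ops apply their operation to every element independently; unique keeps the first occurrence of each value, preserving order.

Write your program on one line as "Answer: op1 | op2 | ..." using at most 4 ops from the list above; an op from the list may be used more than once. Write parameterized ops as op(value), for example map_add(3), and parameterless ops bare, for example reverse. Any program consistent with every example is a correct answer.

map_neg | unique | sort_desc | filter_lt(7)

Check, running the answer program on each example:
  [-25, -27, -26, 36] -> [25, 27, 26, -36] -> [25, 27, 26, -36] -> [27, 26, 25, -36] -> [-36]
  [27, 27, 27, 23, -34, 24, -23, 27, 25] -> [-27, -27, -27, -23, 34, -24, 23, -27, -25] -> [-27, -23, 34, -24, 23, -25] -> [34, 23, -23, -24, -25, -27] -> [-23, -24, -25, -27]
  [-47, -36, -6, -24] -> [47, 36, 6, 24] -> [47, 36, 6, 24] -> [47, 36, 24, 6] -> [6]
  [-29, -35, -16, 7, 16, 6, 34] -> [29, 35, 16, -7, -16, -6, -34] -> [29, 35, 16, -7, -16, -6, -34] -> [35, 29, 16, -6, -7, -16, -34] -> [-6, -7, -16, -34]
  [18, 47, -40, -46, -35, 0] -> [-18, -47, 40, 46, 35, 0] -> [-18, -47, 40, 46, 35, 0] -> [46, 40, 35, 0, -18, -47] -> [0, -18, -47]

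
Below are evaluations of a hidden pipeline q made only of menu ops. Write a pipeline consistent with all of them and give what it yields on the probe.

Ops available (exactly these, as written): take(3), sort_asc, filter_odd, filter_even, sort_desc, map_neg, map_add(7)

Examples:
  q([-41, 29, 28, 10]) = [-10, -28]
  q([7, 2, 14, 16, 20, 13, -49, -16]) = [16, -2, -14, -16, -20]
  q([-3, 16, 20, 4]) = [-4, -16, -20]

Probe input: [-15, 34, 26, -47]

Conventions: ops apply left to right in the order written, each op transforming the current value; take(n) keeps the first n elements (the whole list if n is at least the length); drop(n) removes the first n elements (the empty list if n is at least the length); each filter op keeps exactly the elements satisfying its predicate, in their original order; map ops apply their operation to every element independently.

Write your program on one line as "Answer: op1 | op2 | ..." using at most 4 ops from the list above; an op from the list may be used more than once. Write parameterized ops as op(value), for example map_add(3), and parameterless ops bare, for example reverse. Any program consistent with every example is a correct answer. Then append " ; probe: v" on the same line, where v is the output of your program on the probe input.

map_neg | sort_desc | filter_even ; probe: [-26, -34]

Check, running the answer program on each example:
  [-41, 29, 28, 10] -> [41, -29, -28, -10] -> [41, -10, -28, -29] -> [-10, -28]
  [7, 2, 14, 16, 20, 13, -49, -16] -> [-7, -2, -14, -16, -20, -13, 49, 16] -> [49, 16, -2, -7, -13, -14, -16, -20] -> [16, -2, -14, -16, -20]
  [-3, 16, 20, 4] -> [3, -16, -20, -4] -> [3, -4, -16, -20] -> [-4, -16, -20]
  probe: [-15, 34, 26, -47] -> [15, -34, -26, 47] -> [47, 15, -26, -34] -> [-26, -34]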